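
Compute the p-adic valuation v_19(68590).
v_19(68590) = 3

v_19(n) is the largest exponent k such that 19^k divides n. Factor out: 68590 = 19^3 · 10. (Sign doesn't affect v_p.) So v_19(68590) = 3.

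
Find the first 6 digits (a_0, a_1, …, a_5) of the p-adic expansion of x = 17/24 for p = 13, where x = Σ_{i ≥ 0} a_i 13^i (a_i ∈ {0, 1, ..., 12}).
(a_0, …, a_5) = (11, 3, 10, 3, 10, 3)

v_13(17/24) = 0 (numerator and denominator both coprime to 13), so x ∈ ℤ_13^×. Compute digits iteratively via a_i = x_i mod 13, x_{i+1} = (x_i − a_i)/13, with x_0 = x:
  x_0 = 17/24;  a_0 = 11;  x_1 = (x_0 − 11)/13 = -19/24
  x_1 = -19/24;  a_1 = 3;  x_2 = (x_1 − 3)/13 = -7/24
  x_2 = -7/24;  a_2 = 10;  x_3 = (x_2 − 10)/13 = -19/24
  x_3 = -19/24;  a_3 = 3;  x_4 = (x_3 − 3)/13 = -7/24
  x_4 = -7/24;  a_4 = 10;  x_5 = (x_4 − 10)/13 = -19/24
  x_5 = -19/24;  a_5 = 3;  x_6 = (x_5 − 3)/13 = -7/24
Digits: (11, 3, 10, 3, 10, 3).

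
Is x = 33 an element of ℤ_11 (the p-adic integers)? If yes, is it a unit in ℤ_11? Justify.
x ∈ ℤ_11 but not a unit; v_11(x) = 1 > 0

ℤ_11 = {x ∈ ℚ_11 : v_11(x) ≥ 0} and ℤ_11^× = {x ∈ ℤ_11 : v_11(x) = 0}. Here v_11(33) = v_11(num) − v_11(den) = 1; compare against these criteria.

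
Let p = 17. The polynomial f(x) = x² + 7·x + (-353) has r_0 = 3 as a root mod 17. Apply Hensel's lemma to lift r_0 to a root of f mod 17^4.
r_3 = 67765 (mod 83521)

Hensel: r_{i+1} = r_i − f(r_i)·(f′(r_i))^{-1} mod 17^{i+2}, f′(x) = 2x + 7. Iterate:
  r_0 = 3 (mod 17)
  r_1 = 139 (mod 289)
  r_2 = 3896 (mod 4913)
  r_3 = 67765 (mod 83521)
Final: r = 67765 satisfies f(r) ≡ 0 mod 17^4.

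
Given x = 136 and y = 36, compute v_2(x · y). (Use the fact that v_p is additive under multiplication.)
v_2(4896) = 5

v_p(x) = 3 (factor: 136 = 2^3 · 17); v_p(y) = 2 (factor: 36 = 2^2 · 9). Additivity: v_p(xy) = v_p(x) + v_p(y) = 3 + 2 = 5. (Direct check: xy = 4896 = 2^5 · (153).)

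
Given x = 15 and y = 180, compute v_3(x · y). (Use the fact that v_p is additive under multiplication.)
v_3(2700) = 3

v_p(x) = 1 (factor: 15 = 3^1 · 5); v_p(y) = 2 (factor: 180 = 3^2 · 20). Additivity: v_p(xy) = v_p(x) + v_p(y) = 1 + 2 = 3. (Direct check: xy = 2700 = 3^3 · (100).)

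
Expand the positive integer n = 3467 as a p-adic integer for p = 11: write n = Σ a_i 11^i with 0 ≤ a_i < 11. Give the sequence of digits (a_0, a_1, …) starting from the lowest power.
(a_0, a_1, …) = (2, 7, 6, 2)

Repeated division by 11 gives the digits low-to-high: 3467 = 2 + 7·11^1 + 6·11^2 + 2·11^3. Digit sequence: (2, 7, 6, 2).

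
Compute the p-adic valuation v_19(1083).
v_19(1083) = 2

v_19(n) is the largest exponent k such that 19^k divides n. Factor out: 1083 = 19^2 · 3. (Sign doesn't affect v_p.) So v_19(1083) = 2.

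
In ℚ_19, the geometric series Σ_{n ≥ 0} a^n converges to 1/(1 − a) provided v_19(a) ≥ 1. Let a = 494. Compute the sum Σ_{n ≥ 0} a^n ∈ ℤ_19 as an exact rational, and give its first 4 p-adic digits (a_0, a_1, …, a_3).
Σ a^n = 1/(1 − a) = -1/493;  first 4 digits = (1, 7, 12, 17)

v_19(a) = 1 ≥ 1, so the series converges in ℤ_19 to 1/(1 − a) = 1/(1 − 494) = -1/493. Expand this rational in ℤ_19: compute digits iteratively via d_i = x_i mod 19, x_{i+1} = (x_i − d_i)/19. The first 4 digits are (1, 7, 12, 17).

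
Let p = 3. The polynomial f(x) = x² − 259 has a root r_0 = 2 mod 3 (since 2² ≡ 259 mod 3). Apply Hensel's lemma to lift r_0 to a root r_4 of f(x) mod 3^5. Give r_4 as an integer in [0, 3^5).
r_4 = 239 (mod 243)

Hensel's recurrence: r_{i+1} = r_i − f(r_i)·(f′(r_i))^{-1} mod 3^{i+2}, with f′(x) = 2x. Iterate:
  r_0 = 2 (mod 3)
  r_1 = 5 (mod 9)
  r_2 = 23 (mod 27)
  r_3 = 77 (mod 81)
  r_4 = 239 (mod 243)
Final: r_4 = 239, and one checks f(r_4) ≡ 0 mod 3^5.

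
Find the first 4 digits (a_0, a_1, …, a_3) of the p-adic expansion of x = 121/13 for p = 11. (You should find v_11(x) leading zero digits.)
(a_0, …, a_3) = (0, 0, 6, 2)

v_11(121/13) = 2, so a_0 = ... = a_1 = 0. Factor out: x = 11^2 · u with u = 1/13 a unit in ℤ_11. Expand u iteratively via a_{v+i} = u_i mod 11, u_{i+1} = (u_i − a_{v+i})/11:
  u_0 = 1/13;  a_2 = 6;  u_1 = (u_0 − 6)/11 = -7/13
  u_1 = -7/13;  a_3 = 2;  u_2 = (u_1 − 2)/11 = -3/13
Digits: (0, 0, 6, 2).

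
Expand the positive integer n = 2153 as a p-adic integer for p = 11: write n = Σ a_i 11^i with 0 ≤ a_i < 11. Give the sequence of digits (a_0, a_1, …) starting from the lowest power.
(a_0, a_1, …) = (8, 8, 6, 1)

Repeated division by 11 gives the digits low-to-high: 2153 = 8 + 8·11^1 + 6·11^2 + 1·11^3. Digit sequence: (8, 8, 6, 1).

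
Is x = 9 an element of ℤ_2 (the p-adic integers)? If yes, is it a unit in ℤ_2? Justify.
x ∈ ℤ_2^× (unit); v_2(x) = 0

ℤ_2 = {x ∈ ℚ_2 : v_2(x) ≥ 0} and ℤ_2^× = {x ∈ ℤ_2 : v_2(x) = 0}. Here v_2(9) = v_2(num) − v_2(den) = 0; compare against these criteria.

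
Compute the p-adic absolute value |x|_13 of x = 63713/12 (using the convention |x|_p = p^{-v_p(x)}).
|63713/12|_13 = 1/2197

Step 1 — compute v_13(x) by factoring powers of 13 out of the numerator and denominator: v_13(63713/12) = 3. Step 2 — apply |x|_p = p^{-v_p(x)} = 13^{-3} = 1/2197.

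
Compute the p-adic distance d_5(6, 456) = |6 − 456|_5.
d_5(6, 456) = 1/25

Step 1 — x − y = 6 − 456 = -450. Step 2 — v_5(-450) = 2 (factor: -450 = −(5^2 · 18); the sign does not affect v_p). Step 3 — |x − y|_5 = 5^{-2} = 1/25.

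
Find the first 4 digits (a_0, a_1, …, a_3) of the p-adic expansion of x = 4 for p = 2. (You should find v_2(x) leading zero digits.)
(a_0, …, a_3) = (0, 0, 1, 0)

v_2(4) = 2, so a_0 = ... = a_1 = 0. Factor out: x = 2^2 · u with u = 1 a unit in ℤ_2. Expand u iteratively via a_{v+i} = u_i mod 2, u_{i+1} = (u_i − a_{v+i})/2:
  u_0 = 1;  a_2 = 1;  u_1 = (u_0 − 1)/2 = 0
  u_1 = 0;  a_3 = 0;  u_2 = (u_1 − 0)/2 = 0
Digits: (0, 0, 1, 0).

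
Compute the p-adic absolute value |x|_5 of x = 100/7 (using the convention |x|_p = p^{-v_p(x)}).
|100/7|_5 = 1/25

Step 1 — compute v_5(x) by factoring powers of 5 out of the numerator and denominator: v_5(100/7) = 2. Step 2 — apply |x|_p = p^{-v_p(x)} = 5^{-2} = 1/25.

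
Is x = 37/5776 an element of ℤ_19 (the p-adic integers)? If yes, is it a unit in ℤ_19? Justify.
x ∉ ℤ_19 (v_19(x) = -2 < 0)

ℤ_19 = {x ∈ ℚ_19 : v_19(x) ≥ 0} and ℤ_19^× = {x ∈ ℤ_19 : v_19(x) = 0}. Here v_19(37/5776) = v_19(num) − v_19(den) = -2; compare against these criteria.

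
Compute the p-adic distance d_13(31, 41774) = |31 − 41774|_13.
d_13(31, 41774) = 1/2197

Step 1 — x − y = 31 − 41774 = -41743. Step 2 — v_13(-41743) = 3 (factor: -41743 = −(13^3 · 19); the sign does not affect v_p). Step 3 — |x − y|_13 = 13^{-3} = 1/2197.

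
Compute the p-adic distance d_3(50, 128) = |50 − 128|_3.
d_3(50, 128) = 1/3

Step 1 — x − y = 50 − 128 = -78. Step 2 — v_3(-78) = 1 (factor: -78 = −(3^1 · 26); the sign does not affect v_p). Step 3 — |x − y|_3 = 3^{-1} = 1/3.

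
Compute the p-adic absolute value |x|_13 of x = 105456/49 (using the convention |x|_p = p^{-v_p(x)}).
|105456/49|_13 = 1/2197

Step 1 — compute v_13(x) by factoring powers of 13 out of the numerator and denominator: v_13(105456/49) = 3. Step 2 — apply |x|_p = p^{-v_p(x)} = 13^{-3} = 1/2197.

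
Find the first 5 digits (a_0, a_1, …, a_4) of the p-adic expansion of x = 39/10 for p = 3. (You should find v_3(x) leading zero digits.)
(a_0, …, a_4) = (0, 1, 1, 0, 2)

v_3(39/10) = 1, so a_0 = ... = a_0 = 0. Factor out: x = 3^1 · u with u = 13/10 a unit in ℤ_3. Expand u iteratively via a_{v+i} = u_i mod 3, u_{i+1} = (u_i − a_{v+i})/3:
  u_0 = 13/10;  a_1 = 1;  u_1 = (u_0 − 1)/3 = 1/10
  u_1 = 1/10;  a_2 = 1;  u_2 = (u_1 − 1)/3 = -3/10
  u_2 = -3/10;  a_3 = 0;  u_3 = (u_2 − 0)/3 = -1/10
  u_3 = -1/10;  a_4 = 2;  u_4 = (u_3 − 2)/3 = -7/10
Digits: (0, 1, 1, 0, 2).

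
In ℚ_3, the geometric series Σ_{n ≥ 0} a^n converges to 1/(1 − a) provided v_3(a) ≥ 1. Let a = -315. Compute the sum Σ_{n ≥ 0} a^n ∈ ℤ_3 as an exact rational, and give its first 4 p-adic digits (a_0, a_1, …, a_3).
Σ a^n = 1/(1 − a) = 1/316;  first 4 digits = (1, 0, 1, 0)

v_3(a) = 2 ≥ 1, so the series converges in ℤ_3 to 1/(1 − a) = 1/(1 − (-315)) = 1/316. Expand this rational in ℤ_3: compute digits iteratively via d_i = x_i mod 3, x_{i+1} = (x_i − d_i)/3. The first 4 digits are (1, 0, 1, 0).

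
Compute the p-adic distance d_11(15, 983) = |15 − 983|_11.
d_11(15, 983) = 1/121

Step 1 — x − y = 15 − 983 = -968. Step 2 — v_11(-968) = 2 (factor: -968 = −(11^2 · 8); the sign does not affect v_p). Step 3 — |x − y|_11 = 11^{-2} = 1/121.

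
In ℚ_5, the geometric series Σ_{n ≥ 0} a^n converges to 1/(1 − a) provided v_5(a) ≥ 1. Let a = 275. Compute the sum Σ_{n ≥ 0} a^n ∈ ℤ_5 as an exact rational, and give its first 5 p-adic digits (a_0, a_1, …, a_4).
Σ a^n = 1/(1 − a) = -1/274;  first 5 digits = (1, 0, 1, 2, 1)

v_5(a) = 2 ≥ 1, so the series converges in ℤ_5 to 1/(1 − a) = 1/(1 − 275) = -1/274. Expand this rational in ℤ_5: compute digits iteratively via d_i = x_i mod 5, x_{i+1} = (x_i − d_i)/5. The first 5 digits are (1, 0, 1, 2, 1).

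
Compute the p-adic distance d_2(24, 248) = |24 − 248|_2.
d_2(24, 248) = 1/32

Step 1 — x − y = 24 − 248 = -224. Step 2 — v_2(-224) = 5 (factor: -224 = −(2^5 · 7); the sign does not affect v_p). Step 3 — |x − y|_2 = 2^{-5} = 1/32.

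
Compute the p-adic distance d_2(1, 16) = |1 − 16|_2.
d_2(1, 16) = 1

Step 1 — x − y = 1 − 16 = -15. Step 2 — v_2(-15) = 0 (factor: -15 = −(2^0 · 15); the sign does not affect v_p). Step 3 — |x − y|_2 = 2^{0} = 1.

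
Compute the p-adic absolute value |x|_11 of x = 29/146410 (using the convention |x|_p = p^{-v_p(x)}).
|29/146410|_11 = 14641

Step 1 — compute v_11(x) by factoring powers of 11 out of the numerator and denominator: v_11(29/146410) = -4. Step 2 — apply |x|_p = p^{-v_p(x)} = 11^{4} = 14641.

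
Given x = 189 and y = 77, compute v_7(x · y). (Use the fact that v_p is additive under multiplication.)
v_7(14553) = 2

v_p(x) = 1 (factor: 189 = 7^1 · 27); v_p(y) = 1 (factor: 77 = 7^1 · 11). Additivity: v_p(xy) = v_p(x) + v_p(y) = 1 + 1 = 2. (Direct check: xy = 14553 = 7^2 · (297).)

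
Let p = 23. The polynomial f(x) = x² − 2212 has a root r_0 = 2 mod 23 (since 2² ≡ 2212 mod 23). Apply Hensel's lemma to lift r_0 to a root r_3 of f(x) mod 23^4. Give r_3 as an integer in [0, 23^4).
r_3 = 240720 (mod 279841)

Hensel's recurrence: r_{i+1} = r_i − f(r_i)·(f′(r_i))^{-1} mod 23^{i+2}, with f′(x) = 2x. Iterate:
  r_0 = 2 (mod 23)
  r_1 = 25 (mod 529)
  r_2 = 9547 (mod 12167)
  r_3 = 240720 (mod 279841)
Final: r_3 = 240720, and one checks f(r_3) ≡ 0 mod 23^4.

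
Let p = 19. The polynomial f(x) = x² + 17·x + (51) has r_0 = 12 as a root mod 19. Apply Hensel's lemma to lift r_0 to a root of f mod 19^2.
r_1 = 240 (mod 361)

Hensel: r_{i+1} = r_i − f(r_i)·(f′(r_i))^{-1} mod 19^{i+2}, f′(x) = 2x + 17. Iterate:
  r_0 = 12 (mod 19)
  r_1 = 240 (mod 361)
Final: r = 240 satisfies f(r) ≡ 0 mod 19^2.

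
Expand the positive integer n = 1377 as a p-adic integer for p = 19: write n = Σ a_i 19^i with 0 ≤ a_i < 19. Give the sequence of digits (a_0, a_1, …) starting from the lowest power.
(a_0, a_1, …) = (9, 15, 3)

Repeated division by 19 gives the digits low-to-high: 1377 = 9 + 15·19^1 + 3·19^2. Digit sequence: (9, 15, 3).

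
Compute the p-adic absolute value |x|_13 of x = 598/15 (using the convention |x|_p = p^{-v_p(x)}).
|598/15|_13 = 1/13

Step 1 — compute v_13(x) by factoring powers of 13 out of the numerator and denominator: v_13(598/15) = 1. Step 2 — apply |x|_p = p^{-v_p(x)} = 13^{-1} = 1/13.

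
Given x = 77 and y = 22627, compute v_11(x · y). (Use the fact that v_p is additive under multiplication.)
v_11(1742279) = 4

v_p(x) = 1 (factor: 77 = 11^1 · 7); v_p(y) = 3 (factor: 22627 = 11^3 · 17). Additivity: v_p(xy) = v_p(x) + v_p(y) = 1 + 3 = 4. (Direct check: xy = 1742279 = 11^4 · (119).)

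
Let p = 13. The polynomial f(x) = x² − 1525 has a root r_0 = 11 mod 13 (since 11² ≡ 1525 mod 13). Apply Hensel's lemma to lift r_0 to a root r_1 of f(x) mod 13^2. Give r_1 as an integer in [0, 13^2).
r_1 = 167 (mod 169)

Hensel's recurrence: r_{i+1} = r_i − f(r_i)·(f′(r_i))^{-1} mod 13^{i+2}, with f′(x) = 2x. Iterate:
  r_0 = 11 (mod 13)
  r_1 = 167 (mod 169)
Final: r_1 = 167, and one checks f(r_1) ≡ 0 mod 13^2.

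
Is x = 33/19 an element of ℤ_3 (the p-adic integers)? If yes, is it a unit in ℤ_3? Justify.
x ∈ ℤ_3 but not a unit; v_3(x) = 1 > 0

ℤ_3 = {x ∈ ℚ_3 : v_3(x) ≥ 0} and ℤ_3^× = {x ∈ ℤ_3 : v_3(x) = 0}. Here v_3(33/19) = v_3(num) − v_3(den) = 1; compare against these criteria.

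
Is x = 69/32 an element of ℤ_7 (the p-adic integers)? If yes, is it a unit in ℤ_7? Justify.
x ∈ ℤ_7^× (unit); v_7(x) = 0

ℤ_7 = {x ∈ ℚ_7 : v_7(x) ≥ 0} and ℤ_7^× = {x ∈ ℤ_7 : v_7(x) = 0}. Here v_7(69/32) = v_7(num) − v_7(den) = 0; compare against these criteria.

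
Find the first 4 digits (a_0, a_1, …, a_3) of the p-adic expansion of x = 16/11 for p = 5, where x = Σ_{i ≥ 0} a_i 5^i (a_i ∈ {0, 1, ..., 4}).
(a_0, …, a_3) = (1, 1, 3, 3)

v_5(16/11) = 0 (numerator and denominator both coprime to 5), so x ∈ ℤ_5^×. Compute digits iteratively via a_i = x_i mod 5, x_{i+1} = (x_i − a_i)/5, with x_0 = x:
  x_0 = 16/11;  a_0 = 1;  x_1 = (x_0 − 1)/5 = 1/11
  x_1 = 1/11;  a_1 = 1;  x_2 = (x_1 − 1)/5 = -2/11
  x_2 = -2/11;  a_2 = 3;  x_3 = (x_2 − 3)/5 = -7/11
  x_3 = -7/11;  a_3 = 3;  x_4 = (x_3 − 3)/5 = -8/11
Digits: (1, 1, 3, 3).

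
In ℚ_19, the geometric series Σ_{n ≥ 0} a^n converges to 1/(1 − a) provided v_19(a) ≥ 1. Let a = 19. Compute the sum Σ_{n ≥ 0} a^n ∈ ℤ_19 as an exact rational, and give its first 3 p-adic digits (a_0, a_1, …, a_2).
Σ a^n = 1/(1 − a) = -1/18;  first 3 digits = (1, 1, 1)

v_19(a) = 1 ≥ 1, so the series converges in ℤ_19 to 1/(1 − a) = 1/(1 − 19) = -1/18. Expand this rational in ℤ_19: compute digits iteratively via d_i = x_i mod 19, x_{i+1} = (x_i − d_i)/19. The first 3 digits are (1, 1, 1).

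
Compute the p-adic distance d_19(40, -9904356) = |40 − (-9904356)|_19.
d_19(40, -9904356) = 1/2476099

Step 1 — x − y = 40 − (-9904356) = 9904396. Step 2 — v_19(9904396) = 5 (factor: 9904396 = (19^5 · 4); the sign does not affect v_p). Step 3 — |x − y|_19 = 19^{-5} = 1/2476099.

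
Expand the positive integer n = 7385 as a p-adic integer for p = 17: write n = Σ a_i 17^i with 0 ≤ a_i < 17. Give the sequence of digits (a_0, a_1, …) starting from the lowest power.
(a_0, a_1, …) = (7, 9, 8, 1)

Repeated division by 17 gives the digits low-to-high: 7385 = 7 + 9·17^1 + 8·17^2 + 1·17^3. Digit sequence: (7, 9, 8, 1).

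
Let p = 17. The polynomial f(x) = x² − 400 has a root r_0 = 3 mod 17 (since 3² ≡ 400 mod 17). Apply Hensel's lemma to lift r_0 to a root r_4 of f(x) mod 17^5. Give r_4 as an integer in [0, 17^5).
r_4 = 20 (mod 1419857)

Hensel's recurrence: r_{i+1} = r_i − f(r_i)·(f′(r_i))^{-1} mod 17^{i+2}, with f′(x) = 2x. Iterate:
  r_0 = 3 (mod 17)
  r_1 = 20 (mod 289)
  r_2 = 20 (mod 4913)
  r_3 = 20 (mod 83521)
  r_4 = 20 (mod 1419857)
Final: r_4 = 20, and one checks f(r_4) ≡ 0 mod 17^5.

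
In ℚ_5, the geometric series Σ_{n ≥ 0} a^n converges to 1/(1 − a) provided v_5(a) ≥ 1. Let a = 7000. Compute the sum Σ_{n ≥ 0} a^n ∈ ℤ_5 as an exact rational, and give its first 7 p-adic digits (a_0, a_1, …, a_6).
Σ a^n = 1/(1 − a) = -1/6999;  first 7 digits = (1, 0, 0, 1, 1, 2, 1)

v_5(a) = 3 ≥ 1, so the series converges in ℤ_5 to 1/(1 − a) = 1/(1 − 7000) = -1/6999. Expand this rational in ℤ_5: compute digits iteratively via d_i = x_i mod 5, x_{i+1} = (x_i − d_i)/5. The first 7 digits are (1, 0, 0, 1, 1, 2, 1).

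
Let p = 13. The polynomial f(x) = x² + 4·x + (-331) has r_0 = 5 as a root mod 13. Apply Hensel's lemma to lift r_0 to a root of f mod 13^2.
r_1 = 122 (mod 169)

Hensel: r_{i+1} = r_i − f(r_i)·(f′(r_i))^{-1} mod 13^{i+2}, f′(x) = 2x + 4. Iterate:
  r_0 = 5 (mod 13)
  r_1 = 122 (mod 169)
Final: r = 122 satisfies f(r) ≡ 0 mod 13^2.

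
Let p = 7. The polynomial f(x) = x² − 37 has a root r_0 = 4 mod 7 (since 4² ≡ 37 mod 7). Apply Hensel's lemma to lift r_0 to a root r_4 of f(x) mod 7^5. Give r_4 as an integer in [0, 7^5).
r_4 = 1838 (mod 16807)

Hensel's recurrence: r_{i+1} = r_i − f(r_i)·(f′(r_i))^{-1} mod 7^{i+2}, with f′(x) = 2x. Iterate:
  r_0 = 4 (mod 7)
  r_1 = 25 (mod 49)
  r_2 = 123 (mod 343)
  r_3 = 1838 (mod 2401)
  r_4 = 1838 (mod 16807)
Final: r_4 = 1838, and one checks f(r_4) ≡ 0 mod 7^5.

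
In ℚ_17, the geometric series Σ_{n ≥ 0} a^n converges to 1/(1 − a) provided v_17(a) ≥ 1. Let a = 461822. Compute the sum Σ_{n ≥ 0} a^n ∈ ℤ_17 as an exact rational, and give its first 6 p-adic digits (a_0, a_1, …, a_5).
Σ a^n = 1/(1 − a) = -1/461821;  first 6 digits = (1, 0, 0, 9, 5, 0)

v_17(a) = 3 ≥ 1, so the series converges in ℤ_17 to 1/(1 − a) = 1/(1 − 461822) = -1/461821. Expand this rational in ℤ_17: compute digits iteratively via d_i = x_i mod 17, x_{i+1} = (x_i − d_i)/17. The first 6 digits are (1, 0, 0, 9, 5, 0).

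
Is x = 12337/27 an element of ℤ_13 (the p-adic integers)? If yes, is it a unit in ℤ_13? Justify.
x ∈ ℤ_13 but not a unit; v_13(x) = 2 > 0

ℤ_13 = {x ∈ ℚ_13 : v_13(x) ≥ 0} and ℤ_13^× = {x ∈ ℤ_13 : v_13(x) = 0}. Here v_13(12337/27) = v_13(num) − v_13(den) = 2; compare against these criteria.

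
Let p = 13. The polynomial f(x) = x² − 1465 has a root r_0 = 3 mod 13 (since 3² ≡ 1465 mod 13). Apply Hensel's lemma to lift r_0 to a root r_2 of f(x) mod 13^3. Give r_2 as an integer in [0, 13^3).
r_2 = 1823 (mod 2197)

Hensel's recurrence: r_{i+1} = r_i − f(r_i)·(f′(r_i))^{-1} mod 13^{i+2}, with f′(x) = 2x. Iterate:
  r_0 = 3 (mod 13)
  r_1 = 133 (mod 169)
  r_2 = 1823 (mod 2197)
Final: r_2 = 1823, and one checks f(r_2) ≡ 0 mod 13^3.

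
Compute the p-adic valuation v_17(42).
v_17(42) = 0

v_17(n) is the largest exponent k such that 17^k divides n. Factor out: 42 = 17^0 · 42. (Sign doesn't affect v_p.) So v_17(42) = 0.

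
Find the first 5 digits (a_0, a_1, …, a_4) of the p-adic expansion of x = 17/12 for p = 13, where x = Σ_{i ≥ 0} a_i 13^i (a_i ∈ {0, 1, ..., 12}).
(a_0, …, a_4) = (9, 7, 7, 7, 7)

v_13(17/12) = 0 (numerator and denominator both coprime to 13), so x ∈ ℤ_13^×. Compute digits iteratively via a_i = x_i mod 13, x_{i+1} = (x_i − a_i)/13, with x_0 = x:
  x_0 = 17/12;  a_0 = 9;  x_1 = (x_0 − 9)/13 = -7/12
  x_1 = -7/12;  a_1 = 7;  x_2 = (x_1 − 7)/13 = -7/12
  x_2 = -7/12;  a_2 = 7;  x_3 = (x_2 − 7)/13 = -7/12
  x_3 = -7/12;  a_3 = 7;  x_4 = (x_3 − 7)/13 = -7/12
  x_4 = -7/12;  a_4 = 7;  x_5 = (x_4 − 7)/13 = -7/12
Digits: (9, 7, 7, 7, 7).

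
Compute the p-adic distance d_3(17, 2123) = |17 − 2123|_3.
d_3(17, 2123) = 1/81

Step 1 — x − y = 17 − 2123 = -2106. Step 2 — v_3(-2106) = 4 (factor: -2106 = −(3^4 · 26); the sign does not affect v_p). Step 3 — |x − y|_3 = 3^{-4} = 1/81.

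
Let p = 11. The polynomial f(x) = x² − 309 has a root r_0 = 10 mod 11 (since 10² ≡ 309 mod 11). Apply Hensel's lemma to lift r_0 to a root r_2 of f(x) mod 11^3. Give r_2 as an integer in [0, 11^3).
r_2 = 1055 (mod 1331)

Hensel's recurrence: r_{i+1} = r_i − f(r_i)·(f′(r_i))^{-1} mod 11^{i+2}, with f′(x) = 2x. Iterate:
  r_0 = 10 (mod 11)
  r_1 = 87 (mod 121)
  r_2 = 1055 (mod 1331)
Final: r_2 = 1055, and one checks f(r_2) ≡ 0 mod 11^3.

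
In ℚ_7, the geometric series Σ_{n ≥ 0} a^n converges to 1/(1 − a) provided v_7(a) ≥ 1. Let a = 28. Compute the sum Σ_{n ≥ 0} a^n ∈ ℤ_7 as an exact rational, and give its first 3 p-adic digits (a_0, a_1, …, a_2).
Σ a^n = 1/(1 − a) = -1/27;  first 3 digits = (1, 4, 2)

v_7(a) = 1 ≥ 1, so the series converges in ℤ_7 to 1/(1 − a) = 1/(1 − 28) = -1/27. Expand this rational in ℤ_7: compute digits iteratively via d_i = x_i mod 7, x_{i+1} = (x_i − d_i)/7. The first 3 digits are (1, 4, 2).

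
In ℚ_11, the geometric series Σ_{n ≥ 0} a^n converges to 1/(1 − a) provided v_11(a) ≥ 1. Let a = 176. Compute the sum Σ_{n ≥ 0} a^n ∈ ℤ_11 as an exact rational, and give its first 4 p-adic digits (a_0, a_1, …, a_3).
Σ a^n = 1/(1 − a) = -1/175;  first 4 digits = (1, 5, 4, 5)

v_11(a) = 1 ≥ 1, so the series converges in ℤ_11 to 1/(1 − a) = 1/(1 − 176) = -1/175. Expand this rational in ℤ_11: compute digits iteratively via d_i = x_i mod 11, x_{i+1} = (x_i − d_i)/11. The first 4 digits are (1, 5, 4, 5).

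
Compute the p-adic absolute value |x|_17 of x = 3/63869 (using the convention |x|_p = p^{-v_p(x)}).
|3/63869|_17 = 4913

Step 1 — compute v_17(x) by factoring powers of 17 out of the numerator and denominator: v_17(3/63869) = -3. Step 2 — apply |x|_p = p^{-v_p(x)} = 17^{3} = 4913.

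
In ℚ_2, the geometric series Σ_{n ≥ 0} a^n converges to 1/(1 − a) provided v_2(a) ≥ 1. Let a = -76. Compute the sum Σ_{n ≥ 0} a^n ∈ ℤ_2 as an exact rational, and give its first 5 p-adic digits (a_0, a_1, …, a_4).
Σ a^n = 1/(1 − a) = 1/77;  first 5 digits = (1, 0, 1, 0, 0)

v_2(a) = 2 ≥ 1, so the series converges in ℤ_2 to 1/(1 − a) = 1/(1 − (-76)) = 1/77. Expand this rational in ℤ_2: compute digits iteratively via d_i = x_i mod 2, x_{i+1} = (x_i − d_i)/2. The first 5 digits are (1, 0, 1, 0, 0).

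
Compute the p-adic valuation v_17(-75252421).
v_17(-75252421) = 5

v_17(n) is the largest exponent k such that 17^k divides n. Factor out: -75252421 = -17^5 · 53. (Sign doesn't affect v_p.) So v_17(-75252421) = 5.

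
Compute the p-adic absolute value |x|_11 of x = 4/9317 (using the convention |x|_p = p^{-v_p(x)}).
|4/9317|_11 = 1331

Step 1 — compute v_11(x) by factoring powers of 11 out of the numerator and denominator: v_11(4/9317) = -3. Step 2 — apply |x|_p = p^{-v_p(x)} = 11^{3} = 1331.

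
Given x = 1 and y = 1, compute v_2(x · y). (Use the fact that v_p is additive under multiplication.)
v_2(1) = 0

v_p(x) = 0 (factor: 1 = 2^0 · 1); v_p(y) = 0 (factor: 1 = 2^0 · 1). Additivity: v_p(xy) = v_p(x) + v_p(y) = 0 + 0 = 0. (Direct check: xy = 1 = 2^0 · (1).)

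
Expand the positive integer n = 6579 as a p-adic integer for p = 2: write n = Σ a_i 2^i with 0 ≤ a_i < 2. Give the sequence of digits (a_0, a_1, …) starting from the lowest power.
(a_0, a_1, …) = (1, 1, 0, 0, 1, 1, 0, 1, 1, 0, 0, 1, 1)

Repeated division by 2 gives the digits low-to-high: 6579 = 1 + 1·2^1 + 1·2^4 + 1·2^5 + 1·2^7 + 1·2^8 + 1·2^11 + 1·2^12. Digit sequence: (1, 1, 0, 0, 1, 1, 0, 1, 1, 0, 0, 1, 1).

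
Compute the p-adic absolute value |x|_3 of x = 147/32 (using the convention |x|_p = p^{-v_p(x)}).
|147/32|_3 = 1/3

Step 1 — compute v_3(x) by factoring powers of 3 out of the numerator and denominator: v_3(147/32) = 1. Step 2 — apply |x|_p = p^{-v_p(x)} = 3^{-1} = 1/3.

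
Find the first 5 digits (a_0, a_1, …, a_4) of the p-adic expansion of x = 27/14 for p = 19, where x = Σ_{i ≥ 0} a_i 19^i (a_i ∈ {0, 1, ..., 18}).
(a_0, …, a_4) = (6, 12, 17, 14, 6)

v_19(27/14) = 0 (numerator and denominator both coprime to 19), so x ∈ ℤ_19^×. Compute digits iteratively via a_i = x_i mod 19, x_{i+1} = (x_i − a_i)/19, with x_0 = x:
  x_0 = 27/14;  a_0 = 6;  x_1 = (x_0 − 6)/19 = -3/14
  x_1 = -3/14;  a_1 = 12;  x_2 = (x_1 − 12)/19 = -9/14
  x_2 = -9/14;  a_2 = 17;  x_3 = (x_2 − 17)/19 = -13/14
  x_3 = -13/14;  a_3 = 14;  x_4 = (x_3 − 14)/19 = -11/14
  x_4 = -11/14;  a_4 = 6;  x_5 = (x_4 − 6)/19 = -5/14
Digits: (6, 12, 17, 14, 6).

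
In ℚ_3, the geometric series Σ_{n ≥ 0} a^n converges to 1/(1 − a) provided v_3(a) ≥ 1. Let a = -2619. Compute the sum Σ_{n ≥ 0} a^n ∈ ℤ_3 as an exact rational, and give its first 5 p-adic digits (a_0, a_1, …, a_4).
Σ a^n = 1/(1 − a) = 1/2620;  first 5 digits = (1, 0, 0, 2, 0)

v_3(a) = 3 ≥ 1, so the series converges in ℤ_3 to 1/(1 − a) = 1/(1 − (-2619)) = 1/2620. Expand this rational in ℤ_3: compute digits iteratively via d_i = x_i mod 3, x_{i+1} = (x_i − d_i)/3. The first 5 digits are (1, 0, 0, 2, 0).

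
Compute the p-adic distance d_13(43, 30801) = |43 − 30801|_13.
d_13(43, 30801) = 1/2197

Step 1 — x − y = 43 − 30801 = -30758. Step 2 — v_13(-30758) = 3 (factor: -30758 = −(13^3 · 14); the sign does not affect v_p). Step 3 — |x − y|_13 = 13^{-3} = 1/2197.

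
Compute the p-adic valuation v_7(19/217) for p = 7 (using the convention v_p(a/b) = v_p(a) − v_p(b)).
v_7(19/217) = -1

Factor powers of 7 from the numerator and denominator of the reduced fraction: 19 = 7^0 · 19 and 217 = 7^1 · 31. Apply v_p(a/b) = v_p(a) − v_p(b): v_7(19/217) = 0 − 1 = -1.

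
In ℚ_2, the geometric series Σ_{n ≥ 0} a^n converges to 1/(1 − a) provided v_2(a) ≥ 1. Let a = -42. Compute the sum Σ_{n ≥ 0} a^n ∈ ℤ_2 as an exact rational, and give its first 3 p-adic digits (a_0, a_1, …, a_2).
Σ a^n = 1/(1 − a) = 1/43;  first 3 digits = (1, 1, 0)

v_2(a) = 1 ≥ 1, so the series converges in ℤ_2 to 1/(1 − a) = 1/(1 − (-42)) = 1/43. Expand this rational in ℤ_2: compute digits iteratively via d_i = x_i mod 2, x_{i+1} = (x_i − d_i)/2. The first 3 digits are (1, 1, 0).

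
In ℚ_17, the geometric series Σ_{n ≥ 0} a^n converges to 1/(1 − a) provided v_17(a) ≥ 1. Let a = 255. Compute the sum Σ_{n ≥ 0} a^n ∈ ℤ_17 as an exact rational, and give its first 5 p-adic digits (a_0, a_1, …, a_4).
Σ a^n = 1/(1 − a) = -1/254;  first 5 digits = (1, 15, 4, 5, 11)

v_17(a) = 1 ≥ 1, so the series converges in ℤ_17 to 1/(1 − a) = 1/(1 − 255) = -1/254. Expand this rational in ℤ_17: compute digits iteratively via d_i = x_i mod 17, x_{i+1} = (x_i − d_i)/17. The first 5 digits are (1, 15, 4, 5, 11).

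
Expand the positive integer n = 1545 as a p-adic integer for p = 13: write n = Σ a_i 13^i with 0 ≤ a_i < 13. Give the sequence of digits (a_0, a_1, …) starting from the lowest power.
(a_0, a_1, …) = (11, 1, 9)

Repeated division by 13 gives the digits low-to-high: 1545 = 11 + 1·13^1 + 9·13^2. Digit sequence: (11, 1, 9).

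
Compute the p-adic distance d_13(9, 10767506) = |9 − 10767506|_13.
d_13(9, 10767506) = 1/371293

Step 1 — x − y = 9 − 10767506 = -10767497. Step 2 — v_13(-10767497) = 5 (factor: -10767497 = −(13^5 · 29); the sign does not affect v_p). Step 3 — |x − y|_13 = 13^{-5} = 1/371293.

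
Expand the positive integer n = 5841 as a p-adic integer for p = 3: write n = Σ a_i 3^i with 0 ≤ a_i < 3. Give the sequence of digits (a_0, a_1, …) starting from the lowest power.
(a_0, a_1, …) = (0, 0, 1, 0, 0, 0, 2, 2)

Repeated division by 3 gives the digits low-to-high: 5841 = 1·3^2 + 2·3^6 + 2·3^7. Digit sequence: (0, 0, 1, 0, 0, 0, 2, 2).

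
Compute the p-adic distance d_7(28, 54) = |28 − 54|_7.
d_7(28, 54) = 1

Step 1 — x − y = 28 − 54 = -26. Step 2 — v_7(-26) = 0 (factor: -26 = −(7^0 · 26); the sign does not affect v_p). Step 3 — |x − y|_7 = 7^{0} = 1.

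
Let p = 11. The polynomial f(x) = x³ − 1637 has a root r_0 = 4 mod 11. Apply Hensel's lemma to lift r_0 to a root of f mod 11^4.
r_3 = 3392 (mod 14641)

Hensel: r_{i+1} = r_i − f(r_i)/f′(r_i) mod 11^{i+2}, where f′(x) = 3x². Iterate:
  r_0 = 4 (mod 11)
  r_1 = 4 (mod 121)
  r_2 = 730 (mod 1331)
  r_3 = 3392 (mod 14641)
Final: r = 3392 with f(r) ≡ 0 mod 11^4.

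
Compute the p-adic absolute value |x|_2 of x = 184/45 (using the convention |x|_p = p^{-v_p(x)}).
|184/45|_2 = 1/8

Step 1 — compute v_2(x) by factoring powers of 2 out of the numerator and denominator: v_2(184/45) = 3. Step 2 — apply |x|_p = p^{-v_p(x)} = 2^{-3} = 1/8.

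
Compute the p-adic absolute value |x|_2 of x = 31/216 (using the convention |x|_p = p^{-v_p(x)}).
|31/216|_2 = 8

Step 1 — compute v_2(x) by factoring powers of 2 out of the numerator and denominator: v_2(31/216) = -3. Step 2 — apply |x|_p = p^{-v_p(x)} = 2^{3} = 8.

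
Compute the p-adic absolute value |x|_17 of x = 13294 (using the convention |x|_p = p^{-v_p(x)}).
|13294|_17 = 1/289

Step 1 — compute v_17(x) by factoring powers of 17 out of the numerator and denominator: v_17(13294) = 2. Step 2 — apply |x|_p = p^{-v_p(x)} = 17^{-2} = 1/289.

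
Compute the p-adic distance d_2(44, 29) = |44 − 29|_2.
d_2(44, 29) = 1

Step 1 — x − y = 44 − 29 = 15. Step 2 — v_2(15) = 0 (factor: 15 = (2^0 · 15); the sign does not affect v_p). Step 3 — |x − y|_2 = 2^{0} = 1.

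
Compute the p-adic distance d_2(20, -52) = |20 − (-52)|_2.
d_2(20, -52) = 1/8

Step 1 — x − y = 20 − (-52) = 72. Step 2 — v_2(72) = 3 (factor: 72 = (2^3 · 9); the sign does not affect v_p). Step 3 — |x − y|_2 = 2^{-3} = 1/8.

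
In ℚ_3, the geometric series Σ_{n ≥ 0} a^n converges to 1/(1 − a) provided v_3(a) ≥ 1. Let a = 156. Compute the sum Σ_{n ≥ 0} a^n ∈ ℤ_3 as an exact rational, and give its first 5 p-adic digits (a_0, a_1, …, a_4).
Σ a^n = 1/(1 − a) = -1/155;  first 5 digits = (1, 1, 0, 2, 0)

v_3(a) = 1 ≥ 1, so the series converges in ℤ_3 to 1/(1 − a) = 1/(1 − 156) = -1/155. Expand this rational in ℤ_3: compute digits iteratively via d_i = x_i mod 3, x_{i+1} = (x_i − d_i)/3. The first 5 digits are (1, 1, 0, 2, 0).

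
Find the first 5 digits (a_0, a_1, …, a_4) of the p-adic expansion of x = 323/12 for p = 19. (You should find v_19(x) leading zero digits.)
(a_0, …, a_4) = (0, 3, 11, 1, 11)

v_19(323/12) = 1, so a_0 = ... = a_0 = 0. Factor out: x = 19^1 · u with u = 17/12 a unit in ℤ_19. Expand u iteratively via a_{v+i} = u_i mod 19, u_{i+1} = (u_i − a_{v+i})/19:
  u_0 = 17/12;  a_1 = 3;  u_1 = (u_0 − 3)/19 = -1/12
  u_1 = -1/12;  a_2 = 11;  u_2 = (u_1 − 11)/19 = -7/12
  u_2 = -7/12;  a_3 = 1;  u_3 = (u_2 − 1)/19 = -1/12
  u_3 = -1/12;  a_4 = 11;  u_4 = (u_3 − 11)/19 = -7/12
Digits: (0, 3, 11, 1, 11).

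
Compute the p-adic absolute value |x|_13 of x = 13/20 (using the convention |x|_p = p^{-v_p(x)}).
|13/20|_13 = 1/13

Step 1 — compute v_13(x) by factoring powers of 13 out of the numerator and denominator: v_13(13/20) = 1. Step 2 — apply |x|_p = p^{-v_p(x)} = 13^{-1} = 1/13.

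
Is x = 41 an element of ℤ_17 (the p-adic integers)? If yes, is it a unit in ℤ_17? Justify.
x ∈ ℤ_17^× (unit); v_17(x) = 0

ℤ_17 = {x ∈ ℚ_17 : v_17(x) ≥ 0} and ℤ_17^× = {x ∈ ℤ_17 : v_17(x) = 0}. Here v_17(41) = v_17(num) − v_17(den) = 0; compare against these criteria.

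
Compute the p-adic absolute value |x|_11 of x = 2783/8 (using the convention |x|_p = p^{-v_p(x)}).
|2783/8|_11 = 1/121

Step 1 — compute v_11(x) by factoring powers of 11 out of the numerator and denominator: v_11(2783/8) = 2. Step 2 — apply |x|_p = p^{-v_p(x)} = 11^{-2} = 1/121.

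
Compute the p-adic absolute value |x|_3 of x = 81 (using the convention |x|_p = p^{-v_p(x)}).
|81|_3 = 1/81

Step 1 — compute v_3(x) by factoring powers of 3 out of the numerator and denominator: v_3(81) = 4. Step 2 — apply |x|_p = p^{-v_p(x)} = 3^{-4} = 1/81.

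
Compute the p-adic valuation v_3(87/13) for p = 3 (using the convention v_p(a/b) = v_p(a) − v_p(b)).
v_3(87/13) = 1

Factor powers of 3 from the numerator and denominator of the reduced fraction: 87 = 3^1 · 29 and 13 = 3^0 · 13. Apply v_p(a/b) = v_p(a) − v_p(b): v_3(87/13) = 1 − 0 = 1.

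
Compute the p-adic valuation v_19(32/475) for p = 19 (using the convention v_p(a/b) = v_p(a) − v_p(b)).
v_19(32/475) = -1

Factor powers of 19 from the numerator and denominator of the reduced fraction: 32 = 19^0 · 32 and 475 = 19^1 · 25. Apply v_p(a/b) = v_p(a) − v_p(b): v_19(32/475) = 0 − 1 = -1.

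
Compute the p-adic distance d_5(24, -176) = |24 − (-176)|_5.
d_5(24, -176) = 1/25

Step 1 — x − y = 24 − (-176) = 200. Step 2 — v_5(200) = 2 (factor: 200 = (5^2 · 8); the sign does not affect v_p). Step 3 — |x − y|_5 = 5^{-2} = 1/25.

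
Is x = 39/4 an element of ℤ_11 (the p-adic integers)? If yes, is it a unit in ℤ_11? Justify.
x ∈ ℤ_11^× (unit); v_11(x) = 0

ℤ_11 = {x ∈ ℚ_11 : v_11(x) ≥ 0} and ℤ_11^× = {x ∈ ℤ_11 : v_11(x) = 0}. Here v_11(39/4) = v_11(num) − v_11(den) = 0; compare against these criteria.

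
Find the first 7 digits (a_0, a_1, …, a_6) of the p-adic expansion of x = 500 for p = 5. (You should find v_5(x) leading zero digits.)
(a_0, …, a_6) = (0, 0, 0, 4, 0, 0, 0)

v_5(500) = 3, so a_0 = ... = a_2 = 0. Factor out: x = 5^3 · u with u = 4 a unit in ℤ_5. Expand u iteratively via a_{v+i} = u_i mod 5, u_{i+1} = (u_i − a_{v+i})/5:
  u_0 = 4;  a_3 = 4;  u_1 = (u_0 − 4)/5 = 0
  u_1 = 0;  a_4 = 0;  u_2 = (u_1 − 0)/5 = 0
  u_2 = 0;  a_5 = 0;  u_3 = (u_2 − 0)/5 = 0
  u_3 = 0;  a_6 = 0;  u_4 = (u_3 − 0)/5 = 0
Digits: (0, 0, 0, 4, 0, 0, 0).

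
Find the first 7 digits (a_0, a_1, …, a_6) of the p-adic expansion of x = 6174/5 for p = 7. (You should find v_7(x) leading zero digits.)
(a_0, …, a_6) = (0, 0, 0, 5, 4, 5, 2)

v_7(6174/5) = 3, so a_0 = ... = a_2 = 0. Factor out: x = 7^3 · u with u = 18/5 a unit in ℤ_7. Expand u iteratively via a_{v+i} = u_i mod 7, u_{i+1} = (u_i − a_{v+i})/7:
  u_0 = 18/5;  a_3 = 5;  u_1 = (u_0 − 5)/7 = -1/5
  u_1 = -1/5;  a_4 = 4;  u_2 = (u_1 − 4)/7 = -3/5
  u_2 = -3/5;  a_5 = 5;  u_3 = (u_2 − 5)/7 = -4/5
  u_3 = -4/5;  a_6 = 2;  u_4 = (u_3 − 2)/7 = -2/5
Digits: (0, 0, 0, 5, 4, 5, 2).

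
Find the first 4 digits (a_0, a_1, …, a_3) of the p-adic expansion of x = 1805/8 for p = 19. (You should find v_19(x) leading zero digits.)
(a_0, …, a_3) = (0, 0, 3, 7)

v_19(1805/8) = 2, so a_0 = ... = a_1 = 0. Factor out: x = 19^2 · u with u = 5/8 a unit in ℤ_19. Expand u iteratively via a_{v+i} = u_i mod 19, u_{i+1} = (u_i − a_{v+i})/19:
  u_0 = 5/8;  a_2 = 3;  u_1 = (u_0 − 3)/19 = -1/8
  u_1 = -1/8;  a_3 = 7;  u_2 = (u_1 − 7)/19 = -3/8
Digits: (0, 0, 3, 7).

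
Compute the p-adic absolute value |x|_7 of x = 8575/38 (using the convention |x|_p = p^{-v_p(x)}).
|8575/38|_7 = 1/343

Step 1 — compute v_7(x) by factoring powers of 7 out of the numerator and denominator: v_7(8575/38) = 3. Step 2 — apply |x|_p = p^{-v_p(x)} = 7^{-3} = 1/343.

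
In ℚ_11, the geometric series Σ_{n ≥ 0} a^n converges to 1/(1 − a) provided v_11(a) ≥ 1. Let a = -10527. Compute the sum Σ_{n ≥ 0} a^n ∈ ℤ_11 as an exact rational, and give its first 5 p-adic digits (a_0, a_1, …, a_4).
Σ a^n = 1/(1 − a) = 1/10528;  first 5 digits = (1, 0, 1, 3, 0)

v_11(a) = 2 ≥ 1, so the series converges in ℤ_11 to 1/(1 − a) = 1/(1 − (-10527)) = 1/10528. Expand this rational in ℤ_11: compute digits iteratively via d_i = x_i mod 11, x_{i+1} = (x_i − d_i)/11. The first 5 digits are (1, 0, 1, 3, 0).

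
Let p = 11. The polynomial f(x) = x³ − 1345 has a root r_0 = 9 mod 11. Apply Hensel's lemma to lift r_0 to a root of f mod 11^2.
r_1 = 20 (mod 121)

Hensel: r_{i+1} = r_i − f(r_i)/f′(r_i) mod 11^{i+2}, where f′(x) = 3x². Iterate:
  r_0 = 9 (mod 11)
  r_1 = 20 (mod 121)
Final: r = 20 with f(r) ≡ 0 mod 11^2.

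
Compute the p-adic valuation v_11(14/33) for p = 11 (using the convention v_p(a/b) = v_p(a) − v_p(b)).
v_11(14/33) = -1

Factor powers of 11 from the numerator and denominator of the reduced fraction: 14 = 11^0 · 14 and 33 = 11^1 · 3. Apply v_p(a/b) = v_p(a) − v_p(b): v_11(14/33) = 0 − 1 = -1.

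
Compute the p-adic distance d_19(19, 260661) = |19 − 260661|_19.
d_19(19, 260661) = 1/130321

Step 1 — x − y = 19 − 260661 = -260642. Step 2 — v_19(-260642) = 4 (factor: -260642 = −(19^4 · 2); the sign does not affect v_p). Step 3 — |x − y|_19 = 19^{-4} = 1/130321.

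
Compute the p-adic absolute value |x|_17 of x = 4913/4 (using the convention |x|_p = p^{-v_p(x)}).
|4913/4|_17 = 1/4913

Step 1 — compute v_17(x) by factoring powers of 17 out of the numerator and denominator: v_17(4913/4) = 3. Step 2 — apply |x|_p = p^{-v_p(x)} = 17^{-3} = 1/4913.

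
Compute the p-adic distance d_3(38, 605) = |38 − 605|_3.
d_3(38, 605) = 1/81

Step 1 — x − y = 38 − 605 = -567. Step 2 — v_3(-567) = 4 (factor: -567 = −(3^4 · 7); the sign does not affect v_p). Step 3 — |x − y|_3 = 3^{-4} = 1/81.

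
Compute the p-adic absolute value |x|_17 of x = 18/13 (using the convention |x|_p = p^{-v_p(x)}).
|18/13|_17 = 1

Step 1 — compute v_17(x) by factoring powers of 17 out of the numerator and denominator: v_17(18/13) = 0. Step 2 — apply |x|_p = p^{-v_p(x)} = 17^{0} = 1.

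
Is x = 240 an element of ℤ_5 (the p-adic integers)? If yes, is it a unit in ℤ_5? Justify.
x ∈ ℤ_5 but not a unit; v_5(x) = 1 > 0

ℤ_5 = {x ∈ ℚ_5 : v_5(x) ≥ 0} and ℤ_5^× = {x ∈ ℤ_5 : v_5(x) = 0}. Here v_5(240) = v_5(num) − v_5(den) = 1; compare against these criteria.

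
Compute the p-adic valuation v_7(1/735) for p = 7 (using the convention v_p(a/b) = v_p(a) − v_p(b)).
v_7(1/735) = -2

Factor powers of 7 from the numerator and denominator of the reduced fraction: 1 = 7^0 · 1 and 735 = 7^2 · 15. Apply v_p(a/b) = v_p(a) − v_p(b): v_7(1/735) = 0 − 2 = -2.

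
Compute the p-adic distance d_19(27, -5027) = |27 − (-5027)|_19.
d_19(27, -5027) = 1/361

Step 1 — x − y = 27 − (-5027) = 5054. Step 2 — v_19(5054) = 2 (factor: 5054 = (19^2 · 14); the sign does not affect v_p). Step 3 — |x − y|_19 = 19^{-2} = 1/361.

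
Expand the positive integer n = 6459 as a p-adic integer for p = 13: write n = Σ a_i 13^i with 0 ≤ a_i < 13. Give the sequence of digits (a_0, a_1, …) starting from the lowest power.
(a_0, a_1, …) = (11, 2, 12, 2)

Repeated division by 13 gives the digits low-to-high: 6459 = 11 + 2·13^1 + 12·13^2 + 2·13^3. Digit sequence: (11, 2, 12, 2).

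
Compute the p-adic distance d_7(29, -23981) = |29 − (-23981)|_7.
d_7(29, -23981) = 1/2401

Step 1 — x − y = 29 − (-23981) = 24010. Step 2 — v_7(24010) = 4 (factor: 24010 = (7^4 · 10); the sign does not affect v_p). Step 3 — |x − y|_7 = 7^{-4} = 1/2401.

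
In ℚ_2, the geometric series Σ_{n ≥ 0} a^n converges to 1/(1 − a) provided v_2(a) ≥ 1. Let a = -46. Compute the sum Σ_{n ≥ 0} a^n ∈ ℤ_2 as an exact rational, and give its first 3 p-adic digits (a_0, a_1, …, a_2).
Σ a^n = 1/(1 − a) = 1/47;  first 3 digits = (1, 1, 1)

v_2(a) = 1 ≥ 1, so the series converges in ℤ_2 to 1/(1 − a) = 1/(1 − (-46)) = 1/47. Expand this rational in ℤ_2: compute digits iteratively via d_i = x_i mod 2, x_{i+1} = (x_i − d_i)/2. The first 3 digits are (1, 1, 1).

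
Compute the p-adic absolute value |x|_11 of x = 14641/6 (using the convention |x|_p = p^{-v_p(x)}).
|14641/6|_11 = 1/14641

Step 1 — compute v_11(x) by factoring powers of 11 out of the numerator and denominator: v_11(14641/6) = 4. Step 2 — apply |x|_p = p^{-v_p(x)} = 11^{-4} = 1/14641.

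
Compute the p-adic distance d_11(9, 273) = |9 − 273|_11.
d_11(9, 273) = 1/11

Step 1 — x − y = 9 − 273 = -264. Step 2 — v_11(-264) = 1 (factor: -264 = −(11^1 · 24); the sign does not affect v_p). Step 3 — |x − y|_11 = 11^{-1} = 1/11.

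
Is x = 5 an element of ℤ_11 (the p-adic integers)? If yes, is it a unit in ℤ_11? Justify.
x ∈ ℤ_11^× (unit); v_11(x) = 0

ℤ_11 = {x ∈ ℚ_11 : v_11(x) ≥ 0} and ℤ_11^× = {x ∈ ℤ_11 : v_11(x) = 0}. Here v_11(5) = v_11(num) − v_11(den) = 0; compare against these criteria.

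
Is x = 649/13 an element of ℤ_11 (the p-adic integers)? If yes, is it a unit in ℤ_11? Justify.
x ∈ ℤ_11 but not a unit; v_11(x) = 1 > 0

ℤ_11 = {x ∈ ℚ_11 : v_11(x) ≥ 0} and ℤ_11^× = {x ∈ ℤ_11 : v_11(x) = 0}. Here v_11(649/13) = v_11(num) − v_11(den) = 1; compare against these criteria.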